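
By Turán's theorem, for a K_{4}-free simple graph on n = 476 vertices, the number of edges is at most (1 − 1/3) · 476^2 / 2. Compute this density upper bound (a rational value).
Turán density bound = (2/3) · 476^2/2 = 226576/3 ≈ 75525.3333

Turán's theorem: ex(n, K_{r+1}) is achieved by the complete r-partite Turán graph T(n, r) with parts as balanced as possible, and is at most (1 − 1/r) · n^2/2. For r = 3, n = 476: the density bound is (2/3) · 226576/2 = 226576/3 ≈ 75525.3333. The integer-valued extremum is e(T(476, 3)) = 75525, which is strictly less than the density bound 226576/3 since 3 ∤ 476 (the parts of T(476, 3) cannot all be equal).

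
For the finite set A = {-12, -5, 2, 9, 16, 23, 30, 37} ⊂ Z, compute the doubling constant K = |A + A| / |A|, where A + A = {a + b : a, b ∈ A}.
K = |A + A| / |A| = 15/8

Enumerate A + A = {a + b : a, b ∈ A}. With |A| = 8, there are |A|^2 = 64 ordered sum pairs; collecting distinct values, A + A = {-24, -17, -10, -3, 4, 11, 18, 25, 32, 39, 46, 53, 60, 67, 74}, so |A + A| = 15. Thus K = 15/8. Here |A + A| = 2|A| − 1 = 15, the minimum possible — so K = 15/8 is minimal, which holds iff A is an arithmetic progression.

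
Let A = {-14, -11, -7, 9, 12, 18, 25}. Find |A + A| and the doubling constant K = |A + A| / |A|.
K = |A + A| / |A| = 25/7

Enumerate A + A = {a + b : a, b ∈ A}. With |A| = 7, there are |A|^2 = 49 ordered sum pairs; collecting distinct values, A + A = {-28, -25, -22, -21, -18, -14, -5, -2, 1, 2, 4, 5, 7, 11, 14, 18, 21, 24, 27, 30, 34, 36, 37, 43, 50}, so |A + A| = 25. Thus K = 25/7. For comparison, the minimum possible |A + A| over all 7-element sets is 2·7 − 1 = 13 (so min K = 13/7), attained only by arithmetic progressions.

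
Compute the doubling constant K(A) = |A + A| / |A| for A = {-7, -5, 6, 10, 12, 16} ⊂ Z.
K = |A + A| / |A| = 19/6

Enumerate A + A = {a + b : a, b ∈ A}. With |A| = 6, there are |A|^2 = 36 ordered sum pairs; collecting distinct values, A + A = {-14, -12, -10, -1, 1, 3, 5, 7, 9, 11, 12, 16, 18, 20, 22, 24, 26, 28, 32}, so |A + A| = 19. Thus K = 19/6. For comparison, the minimum possible |A + A| over all 6-element sets is 2·6 − 1 = 11 (so min K = 11/6), attained only by arithmetic progressions.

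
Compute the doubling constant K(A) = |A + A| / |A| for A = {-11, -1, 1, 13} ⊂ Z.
K = |A + A| / |A| = 9/4

Enumerate A + A = {a + b : a, b ∈ A}. With |A| = 4, there are |A|^2 = 16 ordered sum pairs; collecting distinct values, A + A = {-22, -12, -10, -2, 0, 2, 12, 14, 26}, so |A + A| = 9. Thus K = 9/4. For comparison, the minimum possible |A + A| over all 4-element sets is 2·4 − 1 = 7 (so min K = 7/4), attained only by arithmetic progressions.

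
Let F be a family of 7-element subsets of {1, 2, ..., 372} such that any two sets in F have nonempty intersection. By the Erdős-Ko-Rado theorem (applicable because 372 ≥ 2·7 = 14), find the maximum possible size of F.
max |F| = C(371, 6) = 3477478645284

Erdős-Ko-Rado (1961): when n ≥ 2k, max |F| = C(n−1, k−1). The bound is attained by the star {A : i ∈ A} for any fixed i ∈ [n]. Here C(372−1, 7−1) = C(371, 6) = 3477478645284.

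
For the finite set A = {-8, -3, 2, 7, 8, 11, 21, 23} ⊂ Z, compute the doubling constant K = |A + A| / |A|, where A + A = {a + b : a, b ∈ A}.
K = |A + A| / |A| = 30/8 = 15/4

Enumerate A + A = {a + b : a, b ∈ A}. With |A| = 8, there are |A|^2 = 64 ordered sum pairs; collecting distinct values, A + A = {-16, -11, -6, -1, 0, 3, 4, 5, 8, 9, 10, 13, 14, 15, 16, 18, 19, 20, 22, 23, 25, 28, 29, 30, 31, 32, 34, 42, 44, 46}, so |A + A| = 30. Thus K = 30/8 = 15/4. For comparison, the minimum possible |A + A| over all 8-element sets is 2·8 − 1 = 15 (so min K = 15/8), attained only by arithmetic progressions.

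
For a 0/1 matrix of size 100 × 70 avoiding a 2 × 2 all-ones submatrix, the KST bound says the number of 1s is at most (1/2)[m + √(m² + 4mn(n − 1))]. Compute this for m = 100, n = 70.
z(100, 70; 2, 2) ≤ (1/2)[100 + √(100² + 4·100·70·69)] = (1/2)[100 + √1942000] = 746.7783

Kővári–Sós–Turán: let r_1, ..., r_100 be the row sums and z = Σ r_i the total number of 1s. Each pair of columns can share at most one row with both entries 1 (else a 2×2 all-ones block appears), so Σ_i C(r_i, 2) ≤ C(70, 2) = 2415. By convexity Σ_i C(r_i, 2) ≥ 100·C(z/100, 2) = z(z − 100)/(2·100), giving z² − 100z − 100·70·69 ≤ 0 and hence z ≤ (1/2)[100 + √(10000 + 4·483000)] = (1/2)[100 + √1942000] ≈ (1/2)(100 + 1393.5566) = 746.7783.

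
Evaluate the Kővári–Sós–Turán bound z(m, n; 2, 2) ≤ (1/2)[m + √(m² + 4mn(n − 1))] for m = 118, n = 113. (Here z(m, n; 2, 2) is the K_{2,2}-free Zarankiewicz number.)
z(118, 113; 2, 2) ≤ (1/2)[118 + √(118² + 4·118·113·112)] = (1/2)[118 + √5987556] = 1282.4742

Kővári–Sós–Turán: let r_1, ..., r_118 be the row sums and z = Σ r_i the total number of 1s. Each pair of columns can share at most one row with both entries 1 (else a 2×2 all-ones block appears), so Σ_i C(r_i, 2) ≤ C(113, 2) = 6328. By convexity Σ_i C(r_i, 2) ≥ 118·C(z/118, 2) = z(z − 118)/(2·118), giving z² − 118z − 118·113·112 ≤ 0 and hence z ≤ (1/2)[118 + √(13924 + 4·1493408)] = (1/2)[118 + √5987556] ≈ (1/2)(118 + 2446.9483) = 1282.4742.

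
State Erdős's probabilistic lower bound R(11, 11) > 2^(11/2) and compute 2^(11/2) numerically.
2^(11/2) = 45.2548; so R(11, 11) > 45.2548

Colour each edge of K_n uniformly at random with red/blue. The expected number of monochromatic K_11 is C(n, 11) · 2 · 2^(−C(11,2)). If C(n, 11) · 2^(1 − C(11,2)) < 1, then with positive probability no monochromatic K_11 exists, so R(11, 11) > n. The standard estimate C(n, 11) ≤ n^11/11! shows this inequality holds whenever n ≤ 2^(11/2) (since 11! · 2^(C(11,2) − 1) > 2^(11^2/2) ≥ n^11). Hence R(11, 11) > 2^(11/2) = 45.2548.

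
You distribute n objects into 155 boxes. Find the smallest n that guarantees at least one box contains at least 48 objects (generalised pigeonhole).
n = (48 − 1)·155 + 1 = 7286

By the generalised pigeonhole principle, to guarantee some box contains ≥ r objects we need more than (r − 1) · k objects total. Threshold: n = (r − 1) · k + 1. With r = 48 and k = 155: n = 47 · 155 + 1 = 7285 + 1 = 7286. For n = 7285 = 47 · 155, we can put exactly 47 objects in every box, avoiding 48 in any single one — so 7286 is tight.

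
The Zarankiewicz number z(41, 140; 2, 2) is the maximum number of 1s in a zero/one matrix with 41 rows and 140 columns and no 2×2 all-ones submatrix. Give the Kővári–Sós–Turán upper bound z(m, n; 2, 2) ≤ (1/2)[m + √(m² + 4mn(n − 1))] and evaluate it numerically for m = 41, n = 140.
z(41, 140; 2, 2) ≤ (1/2)[41 + √(41² + 4·41·140·139)] = (1/2)[41 + √3193121] = 913.9653

Kővári–Sós–Turán: let r_1, ..., r_41 be the row sums and z = Σ r_i the total number of 1s. Each pair of columns can share at most one row with both entries 1 (else a 2×2 all-ones block appears), so Σ_i C(r_i, 2) ≤ C(140, 2) = 9730. By convexity Σ_i C(r_i, 2) ≥ 41·C(z/41, 2) = z(z − 41)/(2·41), giving z² − 41z − 41·140·139 ≤ 0 and hence z ≤ (1/2)[41 + √(1681 + 4·797860)] = (1/2)[41 + √3193121] ≈ (1/2)(41 + 1786.9306) = 913.9653.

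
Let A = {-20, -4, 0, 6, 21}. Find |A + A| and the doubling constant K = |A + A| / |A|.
K = |A + A| / |A| = 15/5 = 3

Enumerate A + A = {a + b : a, b ∈ A}. With |A| = 5, there are |A|^2 = 25 ordered sum pairs; collecting distinct values, A + A = {-40, -24, -20, -14, -8, -4, 0, 1, 2, 6, 12, 17, 21, 27, 42}, so |A + A| = 15. Thus K = 15/5 = 3. For comparison, the minimum possible |A + A| over all 5-element sets is 2·5 − 1 = 9 (so min K = 9/5), attained only by arithmetic progressions.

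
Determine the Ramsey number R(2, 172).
R(2, 172) = 172

R(2, k) = k for all k ≥ 2: in a 2-colouring of K_k, either some edge is red (a red K_2) or all edges are blue (a blue K_k). And K_{171} coloured all-blue has no blue K_172, so R(2, 172) > 171. Hence R(2, 172) = 172.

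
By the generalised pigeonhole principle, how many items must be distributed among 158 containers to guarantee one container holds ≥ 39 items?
n = (39 − 1)·158 + 1 = 6005

By the generalised pigeonhole principle, to guarantee some box contains ≥ r objects we need more than (r − 1) · k objects total. Threshold: n = (r − 1) · k + 1. With r = 39 and k = 158: n = 38 · 158 + 1 = 6004 + 1 = 6005. For n = 6004 = 38 · 158, we can put exactly 38 objects in every box, avoiding 39 in any single one — so 6005 is tight.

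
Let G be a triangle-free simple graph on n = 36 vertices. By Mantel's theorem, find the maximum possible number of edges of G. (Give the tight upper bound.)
ex(36, K_3) = ⌊36^2/4⌋ = 324

Mantel (1907): a triangle-free graph on n vertices has at most ⌊n^2/4⌋ edges, with equality for the complete bipartite graph K_{⌊n/2⌋, ⌈n/2⌉}. For n = 36: ⌊36^2/4⌋ = ⌊1296/4⌋ = 324. The extremal graph is K_{18, 18}, which has 18·18 = 324 edges.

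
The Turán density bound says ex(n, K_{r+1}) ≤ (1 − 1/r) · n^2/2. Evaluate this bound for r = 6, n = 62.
Turán density bound = (5/6) · 62^2/2 = 4805/3 ≈ 1601.6667

Turán's theorem: ex(n, K_{r+1}) is achieved by the complete r-partite Turán graph T(n, r) with parts as balanced as possible, and is at most (1 − 1/r) · n^2/2. For r = 6, n = 62: the density bound is (5/6) · 3844/2 = 4805/3 ≈ 1601.6667. The integer-valued extremum is e(T(62, 6)) = 1601, which is strictly less than the density bound 4805/3 since 6 ∤ 62 (the parts of T(62, 6) cannot all be equal).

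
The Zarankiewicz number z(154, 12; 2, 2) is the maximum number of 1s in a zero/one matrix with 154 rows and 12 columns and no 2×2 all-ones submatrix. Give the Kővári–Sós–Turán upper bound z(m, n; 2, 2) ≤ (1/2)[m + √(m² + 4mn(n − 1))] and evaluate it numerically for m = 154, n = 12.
z(154, 12; 2, 2) ≤ (1/2)[154 + √(154² + 4·154·12·11)] = (1/2)[154 + √105028] = 239.0401

Kővári–Sós–Turán: let r_1, ..., r_154 be the row sums and z = Σ r_i the total number of 1s. Each pair of columns can share at most one row with both entries 1 (else a 2×2 all-ones block appears), so Σ_i C(r_i, 2) ≤ C(12, 2) = 66. By convexity Σ_i C(r_i, 2) ≥ 154·C(z/154, 2) = z(z − 154)/(2·154), giving z² − 154z − 154·12·11 ≤ 0 and hence z ≤ (1/2)[154 + √(23716 + 4·20328)] = (1/2)[154 + √105028] ≈ (1/2)(154 + 324.0802) = 239.0401.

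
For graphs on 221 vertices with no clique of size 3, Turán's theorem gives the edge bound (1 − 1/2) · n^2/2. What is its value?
Turán density bound = (1/2) · 221^2/2 = 48841/4 ≈ 12210.25

Turán's theorem: ex(n, K_{r+1}) is achieved by the complete r-partite Turán graph T(n, r) with parts as balanced as possible, and is at most (1 − 1/r) · n^2/2. For r = 2, n = 221: the density bound is (1/2) · 48841/2 = 48841/4 ≈ 12210.25. The integer-valued extremum is e(T(221, 2)) = 12210, which is strictly less than the density bound 48841/4 since 2 ∤ 221 (the parts of T(221, 2) cannot all be equal).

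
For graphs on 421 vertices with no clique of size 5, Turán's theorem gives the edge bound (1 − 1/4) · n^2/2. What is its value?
Turán density bound = (3/4) · 421^2/2 = 531723/8 ≈ 66465.375

Turán's theorem: ex(n, K_{r+1}) is achieved by the complete r-partite Turán graph T(n, r) with parts as balanced as possible, and is at most (1 − 1/r) · n^2/2. For r = 4, n = 421: the density bound is (3/4) · 177241/2 = 531723/8 ≈ 66465.375. The integer-valued extremum is e(T(421, 4)) = 66465, which is strictly less than the density bound 531723/8 since 4 ∤ 421 (the parts of T(421, 4) cannot all be equal).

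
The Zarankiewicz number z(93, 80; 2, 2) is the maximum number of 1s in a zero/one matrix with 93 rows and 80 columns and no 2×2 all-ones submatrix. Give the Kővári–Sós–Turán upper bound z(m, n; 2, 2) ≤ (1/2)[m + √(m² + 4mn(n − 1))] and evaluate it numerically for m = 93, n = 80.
z(93, 80; 2, 2) ≤ (1/2)[93 + √(93² + 4·93·80·79)] = (1/2)[93 + √2359689] = 814.564

Kővári–Sós–Turán: let r_1, ..., r_93 be the row sums and z = Σ r_i the total number of 1s. Each pair of columns can share at most one row with both entries 1 (else a 2×2 all-ones block appears), so Σ_i C(r_i, 2) ≤ C(80, 2) = 3160. By convexity Σ_i C(r_i, 2) ≥ 93·C(z/93, 2) = z(z − 93)/(2·93), giving z² − 93z − 93·80·79 ≤ 0 and hence z ≤ (1/2)[93 + √(8649 + 4·587760)] = (1/2)[93 + √2359689] ≈ (1/2)(93 + 1536.1279) = 814.564.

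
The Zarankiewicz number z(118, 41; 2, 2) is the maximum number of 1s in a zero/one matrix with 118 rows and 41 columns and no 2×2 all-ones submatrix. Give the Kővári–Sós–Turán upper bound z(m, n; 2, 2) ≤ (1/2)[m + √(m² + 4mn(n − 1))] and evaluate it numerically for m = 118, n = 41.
z(118, 41; 2, 2) ≤ (1/2)[118 + √(118² + 4·118·41·40)] = (1/2)[118 + √788004] = 502.8479

Kővári–Sós–Turán: let r_1, ..., r_118 be the row sums and z = Σ r_i the total number of 1s. Each pair of columns can share at most one row with both entries 1 (else a 2×2 all-ones block appears), so Σ_i C(r_i, 2) ≤ C(41, 2) = 820. By convexity Σ_i C(r_i, 2) ≥ 118·C(z/118, 2) = z(z − 118)/(2·118), giving z² − 118z − 118·41·40 ≤ 0 and hence z ≤ (1/2)[118 + √(13924 + 4·193520)] = (1/2)[118 + √788004] ≈ (1/2)(118 + 887.6959) = 502.8479.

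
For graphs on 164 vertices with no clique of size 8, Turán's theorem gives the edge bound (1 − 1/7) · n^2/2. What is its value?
Turán density bound = (6/7) · 164^2/2 = 80688/7 ≈ 11526.8571

Turán's theorem: ex(n, K_{r+1}) is achieved by the complete r-partite Turán graph T(n, r) with parts as balanced as possible, and is at most (1 − 1/r) · n^2/2. For r = 7, n = 164: the density bound is (6/7) · 26896/2 = 80688/7 ≈ 11526.8571. The integer-valued extremum is e(T(164, 7)) = 11526, which is strictly less than the density bound 80688/7 since 7 ∤ 164 (the parts of T(164, 7) cannot all be equal).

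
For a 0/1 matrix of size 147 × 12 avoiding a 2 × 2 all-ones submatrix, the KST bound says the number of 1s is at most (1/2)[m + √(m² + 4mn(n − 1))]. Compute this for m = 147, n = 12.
z(147, 12; 2, 2) ≤ (1/2)[147 + √(147² + 4·147·12·11)] = (1/2)[147 + √99225] = 231

Kővári–Sós–Turán: let r_1, ..., r_147 be the row sums and z = Σ r_i the total number of 1s. Each pair of columns can share at most one row with both entries 1 (else a 2×2 all-ones block appears), so Σ_i C(r_i, 2) ≤ C(12, 2) = 66. By convexity Σ_i C(r_i, 2) ≥ 147·C(z/147, 2) = z(z − 147)/(2·147), giving z² − 147z − 147·12·11 ≤ 0 and hence z ≤ (1/2)[147 + √(21609 + 4·19404)] = (1/2)[147 + √99225] ≈ (1/2)(147 + 315) = 231.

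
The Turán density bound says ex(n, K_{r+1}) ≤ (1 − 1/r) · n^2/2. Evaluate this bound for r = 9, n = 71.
Turán density bound = (8/9) · 71^2/2 = 20164/9 ≈ 2240.4444

Turán's theorem: ex(n, K_{r+1}) is achieved by the complete r-partite Turán graph T(n, r) with parts as balanced as possible, and is at most (1 − 1/r) · n^2/2. For r = 9, n = 71: the density bound is (8/9) · 5041/2 = 20164/9 ≈ 2240.4444. The integer-valued extremum is e(T(71, 9)) = 2240, which is strictly less than the density bound 20164/9 since 9 ∤ 71 (the parts of T(71, 9) cannot all be equal).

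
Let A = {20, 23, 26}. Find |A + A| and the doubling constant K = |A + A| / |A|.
K = |A + A| / |A| = 5/3

Enumerate A + A = {a + b : a, b ∈ A}. With |A| = 3, there are |A|^2 = 9 ordered sum pairs; collecting distinct values, A + A = {40, 43, 46, 49, 52}, so |A + A| = 5. Thus K = 5/3. Here |A + A| = 2|A| − 1 = 5, the minimum possible — so K = 5/3 is minimal, which holds iff A is an arithmetic progression.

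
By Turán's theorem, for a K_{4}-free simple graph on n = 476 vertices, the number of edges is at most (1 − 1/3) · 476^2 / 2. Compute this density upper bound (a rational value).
Turán density bound = (2/3) · 476^2/2 = 226576/3 ≈ 75525.3333

Turán's theorem: ex(n, K_{r+1}) is achieved by the complete r-partite Turán graph T(n, r) with parts as balanced as possible, and is at most (1 − 1/r) · n^2/2. For r = 3, n = 476: the density bound is (2/3) · 226576/2 = 226576/3 ≈ 75525.3333. The integer-valued extremum is e(T(476, 3)) = 75525, which is strictly less than the density bound 226576/3 since 3 ∤ 476 (the parts of T(476, 3) cannot all be equal).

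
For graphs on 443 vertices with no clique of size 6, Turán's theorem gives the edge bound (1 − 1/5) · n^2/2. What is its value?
Turán density bound = (4/5) · 443^2/2 = 392498/5 ≈ 78499.6

Turán's theorem: ex(n, K_{r+1}) is achieved by the complete r-partite Turán graph T(n, r) with parts as balanced as possible, and is at most (1 − 1/r) · n^2/2. For r = 5, n = 443: the density bound is (4/5) · 196249/2 = 392498/5 ≈ 78499.6. The integer-valued extremum is e(T(443, 5)) = 78499, which is strictly less than the density bound 392498/5 since 5 ∤ 443 (the parts of T(443, 5) cannot all be equal).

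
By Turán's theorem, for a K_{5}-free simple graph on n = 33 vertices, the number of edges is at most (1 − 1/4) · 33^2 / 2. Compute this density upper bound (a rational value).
Turán density bound = (3/4) · 33^2/2 = 3267/8 ≈ 408.375

Turán's theorem: ex(n, K_{r+1}) is achieved by the complete r-partite Turán graph T(n, r) with parts as balanced as possible, and is at most (1 − 1/r) · n^2/2. For r = 4, n = 33: the density bound is (3/4) · 1089/2 = 3267/8 ≈ 408.375. The integer-valued extremum is e(T(33, 4)) = 408, which is strictly less than the density bound 3267/8 since 4 ∤ 33 (the parts of T(33, 4) cannot all be equal).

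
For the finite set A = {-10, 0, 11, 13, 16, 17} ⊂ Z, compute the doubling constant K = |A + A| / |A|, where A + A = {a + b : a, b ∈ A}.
K = |A + A| / |A| = 21/6 = 7/2

Enumerate A + A = {a + b : a, b ∈ A}. With |A| = 6, there are |A|^2 = 36 ordered sum pairs; collecting distinct values, A + A = {-20, -10, 0, 1, 3, 6, 7, 11, 13, 16, 17, 22, 24, 26, 27, 28, 29, 30, 32, 33, 34}, so |A + A| = 21. Thus K = 21/6 = 7/2. For comparison, the minimum possible |A + A| over all 6-element sets is 2·6 − 1 = 11 (so min K = 11/6), attained only by arithmetic progressions.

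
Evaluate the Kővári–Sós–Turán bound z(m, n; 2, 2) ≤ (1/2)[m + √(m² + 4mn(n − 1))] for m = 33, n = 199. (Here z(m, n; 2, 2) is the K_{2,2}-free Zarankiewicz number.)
z(33, 199; 2, 2) ≤ (1/2)[33 + √(33² + 4·33·199·198)] = (1/2)[33 + √5202153] = 1156.9114

Kővári–Sós–Turán: let r_1, ..., r_33 be the row sums and z = Σ r_i the total number of 1s. Each pair of columns can share at most one row with both entries 1 (else a 2×2 all-ones block appears), so Σ_i C(r_i, 2) ≤ C(199, 2) = 19701. By convexity Σ_i C(r_i, 2) ≥ 33·C(z/33, 2) = z(z − 33)/(2·33), giving z² − 33z − 33·199·198 ≤ 0 and hence z ≤ (1/2)[33 + √(1089 + 4·1300266)] = (1/2)[33 + √5202153] ≈ (1/2)(33 + 2280.8229) = 1156.9114.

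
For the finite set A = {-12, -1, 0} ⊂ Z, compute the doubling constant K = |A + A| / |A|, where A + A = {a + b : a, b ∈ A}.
K = |A + A| / |A| = 6/3 = 2

Enumerate A + A = {a + b : a, b ∈ A}. With |A| = 3, there are |A|^2 = 9 ordered sum pairs; collecting distinct values, A + A = {-24, -13, -12, -2, -1, 0}, so |A + A| = 6. Thus K = 6/3 = 2. For comparison, the minimum possible |A + A| over all 3-element sets is 2·3 − 1 = 5 (so min K = 5/3), attained only by arithmetic progressions.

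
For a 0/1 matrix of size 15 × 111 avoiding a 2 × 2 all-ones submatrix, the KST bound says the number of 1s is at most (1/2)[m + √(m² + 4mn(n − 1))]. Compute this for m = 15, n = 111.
z(15, 111; 2, 2) ≤ (1/2)[15 + √(15² + 4·15·111·110)] = (1/2)[15 + √732825] = 435.526

Kővári–Sós–Turán: let r_1, ..., r_15 be the row sums and z = Σ r_i the total number of 1s. Each pair of columns can share at most one row with both entries 1 (else a 2×2 all-ones block appears), so Σ_i C(r_i, 2) ≤ C(111, 2) = 6105. By convexity Σ_i C(r_i, 2) ≥ 15·C(z/15, 2) = z(z − 15)/(2·15), giving z² − 15z − 15·111·110 ≤ 0 and hence z ≤ (1/2)[15 + √(225 + 4·183150)] = (1/2)[15 + √732825] ≈ (1/2)(15 + 856.052) = 435.526.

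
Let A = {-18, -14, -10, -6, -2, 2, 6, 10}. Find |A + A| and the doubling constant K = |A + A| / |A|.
K = |A + A| / |A| = 15/8

Enumerate A + A = {a + b : a, b ∈ A}. With |A| = 8, there are |A|^2 = 64 ordered sum pairs; collecting distinct values, A + A = {-36, -32, -28, -24, -20, -16, -12, -8, -4, 0, 4, 8, 12, 16, 20}, so |A + A| = 15. Thus K = 15/8. Here |A + A| = 2|A| − 1 = 15, the minimum possible — so K = 15/8 is minimal, which holds iff A is an arithmetic progression.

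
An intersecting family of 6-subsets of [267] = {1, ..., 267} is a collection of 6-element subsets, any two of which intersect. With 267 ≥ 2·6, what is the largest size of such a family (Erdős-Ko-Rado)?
max |F| = C(266, 5) = 10685804668

The Erdős-Ko-Rado theorem states: for n ≥ 2k, an intersecting family of k-subsets of an n-element set has size at most C(n − 1, k − 1), with equality for 'star' families {A ⊆ [n] : |A| = k, i ∈ A} (fix an element i). For n = 267, k = 6: C(266, 5) = 10685804668.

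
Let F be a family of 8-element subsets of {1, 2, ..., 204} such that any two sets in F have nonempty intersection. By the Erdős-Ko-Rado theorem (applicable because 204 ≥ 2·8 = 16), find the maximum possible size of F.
max |F| = C(203, 7) = 2538793728570

The Erdős-Ko-Rado theorem states: for n ≥ 2k, an intersecting family of k-subsets of an n-element set has size at most C(n − 1, k − 1), with equality for 'star' families {A ⊆ [n] : |A| = k, i ∈ A} (fix an element i). For n = 204, k = 8: C(203, 7) = 2538793728570.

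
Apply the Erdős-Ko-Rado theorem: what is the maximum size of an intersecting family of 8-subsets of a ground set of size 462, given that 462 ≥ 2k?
max |F| = C(461, 7) = 838684899367380

The Erdős-Ko-Rado theorem states: for n ≥ 2k, an intersecting family of k-subsets of an n-element set has size at most C(n − 1, k − 1), with equality for 'star' families {A ⊆ [n] : |A| = k, i ∈ A} (fix an element i). For n = 462, k = 8: C(461, 7) = 838684899367380.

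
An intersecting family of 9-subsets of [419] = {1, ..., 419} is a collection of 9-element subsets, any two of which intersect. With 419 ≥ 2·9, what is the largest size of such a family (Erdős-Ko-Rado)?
max |F| = C(418, 8) = 21608403021078588

The Erdős-Ko-Rado theorem states: for n ≥ 2k, an intersecting family of k-subsets of an n-element set has size at most C(n − 1, k − 1), with equality for 'star' families {A ⊆ [n] : |A| = k, i ∈ A} (fix an element i). For n = 419, k = 9: C(418, 8) = 21608403021078588.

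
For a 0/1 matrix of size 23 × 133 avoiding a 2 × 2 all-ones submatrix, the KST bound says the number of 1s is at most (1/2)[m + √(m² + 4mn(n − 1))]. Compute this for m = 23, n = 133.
z(23, 133; 2, 2) ≤ (1/2)[23 + √(23² + 4·23·133·132)] = (1/2)[23 + √1615681] = 647.0472

Kővári–Sós–Turán: let r_1, ..., r_23 be the row sums and z = Σ r_i the total number of 1s. Each pair of columns can share at most one row with both entries 1 (else a 2×2 all-ones block appears), so Σ_i C(r_i, 2) ≤ C(133, 2) = 8778. By convexity Σ_i C(r_i, 2) ≥ 23·C(z/23, 2) = z(z − 23)/(2·23), giving z² − 23z − 23·133·132 ≤ 0 and hence z ≤ (1/2)[23 + √(529 + 4·403788)] = (1/2)[23 + √1615681] ≈ (1/2)(23 + 1271.0944) = 647.0472.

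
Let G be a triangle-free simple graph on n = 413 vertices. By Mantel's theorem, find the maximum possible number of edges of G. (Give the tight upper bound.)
ex(413, K_3) = ⌊413^2/4⌋ = 42642

Mantel (1907): a triangle-free graph on n vertices has at most ⌊n^2/4⌋ edges, with equality for the complete bipartite graph K_{⌊n/2⌋, ⌈n/2⌉}. For n = 413: ⌊413^2/4⌋ = ⌊170569/4⌋ = 42642. The extremal graph is K_{206, 207}, which has 206·207 = 42642 edges.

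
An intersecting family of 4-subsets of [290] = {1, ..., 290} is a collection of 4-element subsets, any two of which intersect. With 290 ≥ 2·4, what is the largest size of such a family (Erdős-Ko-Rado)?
max |F| = C(289, 3) = 3981264

Erdős-Ko-Rado (1961): when n ≥ 2k, max |F| = C(n−1, k−1). The bound is attained by the star {A : i ∈ A} for any fixed i ∈ [n]. Here C(290−1, 4−1) = C(289, 3) = 3981264.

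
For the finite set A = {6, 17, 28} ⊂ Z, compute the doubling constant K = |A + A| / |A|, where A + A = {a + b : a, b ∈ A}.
K = |A + A| / |A| = 5/3

Enumerate A + A = {a + b : a, b ∈ A}. With |A| = 3, there are |A|^2 = 9 ordered sum pairs; collecting distinct values, A + A = {12, 23, 34, 45, 56}, so |A + A| = 5. Thus K = 5/3. Here |A + A| = 2|A| − 1 = 5, the minimum possible — so K = 5/3 is minimal, which holds iff A is an arithmetic progression.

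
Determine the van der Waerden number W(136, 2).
W(136, 2) = 136 + 1 = 137

A 2-term AP is any pair of integers, so a monochromatic 2-AP exists iff some colour is used at least twice. With 136 colours, the colouring i ↦ i on {1, ..., 136} uses each colour once, avoiding any monochromatic pair, so W(136, 2) > 136. For {1, ..., 137}, pigeonhole forces two integers of the same colour, which form a monochromatic 2-AP. Hence W(136, 2) = 137.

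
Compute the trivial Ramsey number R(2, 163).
R(2, 163) = 163

R(2, k) = k for all k ≥ 2: in a 2-colouring of K_k, either some edge is red (a red K_2) or all edges are blue (a blue K_k). And K_{162} coloured all-blue has no blue K_163, so R(2, 163) > 162. Hence R(2, 163) = 163.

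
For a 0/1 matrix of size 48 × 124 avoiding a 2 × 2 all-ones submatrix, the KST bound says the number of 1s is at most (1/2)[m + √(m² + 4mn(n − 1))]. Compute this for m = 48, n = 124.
z(48, 124; 2, 2) ≤ (1/2)[48 + √(48² + 4·48·124·123)] = (1/2)[48 + √2930688] = 879.9626

Kővári–Sós–Turán: let r_1, ..., r_48 be the row sums and z = Σ r_i the total number of 1s. Each pair of columns can share at most one row with both entries 1 (else a 2×2 all-ones block appears), so Σ_i C(r_i, 2) ≤ C(124, 2) = 7626. By convexity Σ_i C(r_i, 2) ≥ 48·C(z/48, 2) = z(z − 48)/(2·48), giving z² − 48z − 48·124·123 ≤ 0 and hence z ≤ (1/2)[48 + √(2304 + 4·732096)] = (1/2)[48 + √2930688] ≈ (1/2)(48 + 1711.9252) = 879.9626.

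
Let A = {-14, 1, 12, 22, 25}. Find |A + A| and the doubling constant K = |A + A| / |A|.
K = |A + A| / |A| = 15/5 = 3

Enumerate A + A = {a + b : a, b ∈ A}. With |A| = 5, there are |A|^2 = 25 ordered sum pairs; collecting distinct values, A + A = {-28, -13, -2, 2, 8, 11, 13, 23, 24, 26, 34, 37, 44, 47, 50}, so |A + A| = 15. Thus K = 15/5 = 3. For comparison, the minimum possible |A + A| over all 5-element sets is 2·5 − 1 = 9 (so min K = 9/5), attained only by arithmetic progressions.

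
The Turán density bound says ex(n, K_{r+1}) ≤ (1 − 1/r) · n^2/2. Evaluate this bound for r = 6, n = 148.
Turán density bound = (5/6) · 148^2/2 = 27380/3 ≈ 9126.6667

Turán's theorem: ex(n, K_{r+1}) is achieved by the complete r-partite Turán graph T(n, r) with parts as balanced as possible, and is at most (1 − 1/r) · n^2/2. For r = 6, n = 148: the density bound is (5/6) · 21904/2 = 27380/3 ≈ 9126.6667. The integer-valued extremum is e(T(148, 6)) = 9126, which is strictly less than the density bound 27380/3 since 6 ∤ 148 (the parts of T(148, 6) cannot all be equal).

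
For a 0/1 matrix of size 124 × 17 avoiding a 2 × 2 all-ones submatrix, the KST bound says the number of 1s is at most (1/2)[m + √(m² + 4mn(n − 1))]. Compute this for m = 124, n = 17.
z(124, 17; 2, 2) ≤ (1/2)[124 + √(124² + 4·124·17·16)] = (1/2)[124 + √150288] = 255.835

Kővári–Sós–Turán: let r_1, ..., r_124 be the row sums and z = Σ r_i the total number of 1s. Each pair of columns can share at most one row with both entries 1 (else a 2×2 all-ones block appears), so Σ_i C(r_i, 2) ≤ C(17, 2) = 136. By convexity Σ_i C(r_i, 2) ≥ 124·C(z/124, 2) = z(z − 124)/(2·124), giving z² − 124z − 124·17·16 ≤ 0 and hence z ≤ (1/2)[124 + √(15376 + 4·33728)] = (1/2)[124 + √150288] ≈ (1/2)(124 + 387.67) = 255.835.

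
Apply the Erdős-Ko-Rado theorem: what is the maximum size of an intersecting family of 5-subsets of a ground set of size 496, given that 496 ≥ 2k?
max |F| = C(495, 4) = 2471342445

Erdős-Ko-Rado (1961): when n ≥ 2k, max |F| = C(n−1, k−1). The bound is attained by the star {A : i ∈ A} for any fixed i ∈ [n]. Here C(496−1, 5−1) = C(495, 4) = 2471342445.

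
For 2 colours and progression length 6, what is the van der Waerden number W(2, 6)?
W(2, 6) = 1132

This is a classical value, W(2, 6) = 1132, established by combining an explicit 2-colouring of {1, ..., 1131} with no monochromatic 6-AP (giving the lower bound W(2, 6) > 1131) and a finite case analysis / exhaustive computer search showing every 2-colouring of {1, ..., 1132} has such an AP.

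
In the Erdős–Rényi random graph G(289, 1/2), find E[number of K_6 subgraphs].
E[# K_6] = C(289, 6) · (1/2)^C(6, 2) = 768013694448 / 2^15 = 48000855903/2048 ≈ 23437917.921387

For each 6-subset S of vertices (there are C(289, 6) = 768013694448 such S), let X_S = 1 if S induces a K_6 (all C(6, 2) = 15 edges present). Then P(X_S = 1) = (1/2)^15 = 1/32768. By linearity of expectation, E[# K_6] = C(289, 6) · (1/2)^15 = 768013694448 / 32768 = 48000855903/2048 ≈ 23437917.921387.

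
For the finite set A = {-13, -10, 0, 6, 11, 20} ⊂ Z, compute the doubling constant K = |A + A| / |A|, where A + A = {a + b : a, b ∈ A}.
K = |A + A| / |A| = 21/6 = 7/2

Enumerate A + A = {a + b : a, b ∈ A}. With |A| = 6, there are |A|^2 = 36 ordered sum pairs; collecting distinct values, A + A = {-26, -23, -20, -13, -10, -7, -4, -2, 0, 1, 6, 7, 10, 11, 12, 17, 20, 22, 26, 31, 40}, so |A + A| = 21. Thus K = 21/6 = 7/2. For comparison, the minimum possible |A + A| over all 6-element sets is 2·6 − 1 = 11 (so min K = 11/6), attained only by arithmetic progressions.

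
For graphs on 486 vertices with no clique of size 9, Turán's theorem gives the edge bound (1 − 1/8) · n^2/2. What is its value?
Turán density bound = (7/8) · 486^2/2 = 413343/4 ≈ 103335.75

Turán's theorem: ex(n, K_{r+1}) is achieved by the complete r-partite Turán graph T(n, r) with parts as balanced as possible, and is at most (1 − 1/r) · n^2/2. For r = 8, n = 486: the density bound is (7/8) · 236196/2 = 413343/4 ≈ 103335.75. The integer-valued extremum is e(T(486, 8)) = 103335, which is strictly less than the density bound 413343/4 since 8 ∤ 486 (the parts of T(486, 8) cannot all be equal).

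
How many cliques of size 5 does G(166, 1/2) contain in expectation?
E[# K_5] = C(166, 5) · (1/2)^C(5, 2) = 988455798 / 2^10 = 494227899/512 ≈ 965288.865234

For each 5-subset S of vertices (there are C(166, 5) = 988455798 such S), let X_S = 1 if S induces a K_5 (all C(5, 2) = 10 edges present). Then P(X_S = 1) = (1/2)^10 = 1/1024. By linearity of expectation, E[# K_5] = C(166, 5) · (1/2)^10 = 988455798 / 1024 = 494227899/512 ≈ 965288.865234.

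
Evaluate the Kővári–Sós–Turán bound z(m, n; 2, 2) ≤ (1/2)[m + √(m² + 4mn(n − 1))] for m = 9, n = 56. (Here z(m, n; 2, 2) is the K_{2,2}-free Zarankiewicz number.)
z(9, 56; 2, 2) ≤ (1/2)[9 + √(9² + 4·9·56·55)] = (1/2)[9 + √110961] = 171.054

Kővári–Sós–Turán: let r_1, ..., r_9 be the row sums and z = Σ r_i the total number of 1s. Each pair of columns can share at most one row with both entries 1 (else a 2×2 all-ones block appears), so Σ_i C(r_i, 2) ≤ C(56, 2) = 1540. By convexity Σ_i C(r_i, 2) ≥ 9·C(z/9, 2) = z(z − 9)/(2·9), giving z² − 9z − 9·56·55 ≤ 0 and hence z ≤ (1/2)[9 + √(81 + 4·27720)] = (1/2)[9 + √110961] ≈ (1/2)(9 + 333.1081) = 171.054.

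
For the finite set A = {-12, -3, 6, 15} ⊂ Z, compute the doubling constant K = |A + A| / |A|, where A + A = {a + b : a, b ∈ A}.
K = |A + A| / |A| = 7/4

Enumerate A + A = {a + b : a, b ∈ A}. With |A| = 4, there are |A|^2 = 16 ordered sum pairs; collecting distinct values, A + A = {-24, -15, -6, 3, 12, 21, 30}, so |A + A| = 7. Thus K = 7/4. Here |A + A| = 2|A| − 1 = 7, the minimum possible — so K = 7/4 is minimal, which holds iff A is an arithmetic progression.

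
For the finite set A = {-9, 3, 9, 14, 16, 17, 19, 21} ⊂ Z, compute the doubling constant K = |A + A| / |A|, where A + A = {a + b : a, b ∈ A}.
K = |A + A| / |A| = 30/8 = 15/4

Enumerate A + A = {a + b : a, b ∈ A}. With |A| = 8, there are |A|^2 = 64 ordered sum pairs; collecting distinct values, A + A = {-18, -6, 0, 5, 6, 7, 8, 10, 12, 17, 18, 19, 20, 22, 23, 24, 25, 26, 28, 30, 31, 32, 33, 34, 35, 36, 37, 38, 40, 42}, so |A + A| = 30. Thus K = 30/8 = 15/4. For comparison, the minimum possible |A + A| over all 8-element sets is 2·8 − 1 = 15 (so min K = 15/8), attained only by arithmetic progressions.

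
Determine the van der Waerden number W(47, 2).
W(47, 2) = 47 + 1 = 48

A 2-term AP is any pair of integers, so a monochromatic 2-AP exists iff some colour is used at least twice. With 47 colours, the colouring i ↦ i on {1, ..., 47} uses each colour once, avoiding any monochromatic pair, so W(47, 2) > 47. For {1, ..., 48}, pigeonhole forces two integers of the same colour, which form a monochromatic 2-AP. Hence W(47, 2) = 48.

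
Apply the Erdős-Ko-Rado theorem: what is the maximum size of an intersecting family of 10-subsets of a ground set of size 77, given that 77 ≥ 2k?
max |F| = C(76, 9) = 142466675900

The Erdős-Ko-Rado theorem states: for n ≥ 2k, an intersecting family of k-subsets of an n-element set has size at most C(n − 1, k − 1), with equality for 'star' families {A ⊆ [n] : |A| = k, i ∈ A} (fix an element i). For n = 77, k = 10: C(76, 9) = 142466675900.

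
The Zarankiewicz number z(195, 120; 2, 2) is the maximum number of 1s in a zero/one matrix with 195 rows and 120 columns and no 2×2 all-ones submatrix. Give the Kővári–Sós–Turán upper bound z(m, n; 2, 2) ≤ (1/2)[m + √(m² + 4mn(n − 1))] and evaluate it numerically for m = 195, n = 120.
z(195, 120; 2, 2) ≤ (1/2)[195 + √(195² + 4·195·120·119)] = (1/2)[195 + √11176425] = 1769.058

Kővári–Sós–Turán: let r_1, ..., r_195 be the row sums and z = Σ r_i the total number of 1s. Each pair of columns can share at most one row with both entries 1 (else a 2×2 all-ones block appears), so Σ_i C(r_i, 2) ≤ C(120, 2) = 7140. By convexity Σ_i C(r_i, 2) ≥ 195·C(z/195, 2) = z(z − 195)/(2·195), giving z² − 195z − 195·120·119 ≤ 0 and hence z ≤ (1/2)[195 + √(38025 + 4·2784600)] = (1/2)[195 + √11176425] ≈ (1/2)(195 + 3343.1161) = 1769.058.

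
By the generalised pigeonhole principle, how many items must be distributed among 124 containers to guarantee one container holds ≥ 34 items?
n = (34 − 1)·124 + 1 = 4093

By the generalised pigeonhole principle, to guarantee some box contains ≥ r objects we need more than (r − 1) · k objects total. Threshold: n = (r − 1) · k + 1. With r = 34 and k = 124: n = 33 · 124 + 1 = 4092 + 1 = 4093. For n = 4092 = 33 · 124, we can put exactly 33 objects in every box, avoiding 34 in any single one — so 4093 is tight.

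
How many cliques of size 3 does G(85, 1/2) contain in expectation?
E[# K_3] = C(85, 3) · (1/2)^C(3, 2) = 98770 / 2^3 = 49385/4 = 12346.25

For each 3-subset S of vertices (there are C(85, 3) = 98770 such S), let X_S = 1 if S induces a K_3 (all C(3, 2) = 3 edges present). Then P(X_S = 1) = (1/2)^3 = 1/8. By linearity of expectation, E[# K_3] = C(85, 3) · (1/2)^3 = 98770 / 8 = 49385/4 = 12346.25.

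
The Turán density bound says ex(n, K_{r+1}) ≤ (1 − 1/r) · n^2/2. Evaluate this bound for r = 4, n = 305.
Turán density bound = (3/4) · 305^2/2 = 279075/8 ≈ 34884.375

Turán's theorem: ex(n, K_{r+1}) is achieved by the complete r-partite Turán graph T(n, r) with parts as balanced as possible, and is at most (1 − 1/r) · n^2/2. For r = 4, n = 305: the density bound is (3/4) · 93025/2 = 279075/8 ≈ 34884.375. The integer-valued extremum is e(T(305, 4)) = 34884, which is strictly less than the density bound 279075/8 since 4 ∤ 305 (the parts of T(305, 4) cannot all be equal).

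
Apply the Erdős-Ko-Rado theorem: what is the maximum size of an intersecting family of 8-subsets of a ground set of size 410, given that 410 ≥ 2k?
max |F| = C(409, 7) = 360757037528316

Erdős-Ko-Rado (1961): when n ≥ 2k, max |F| = C(n−1, k−1). The bound is attained by the star {A : i ∈ A} for any fixed i ∈ [n]. Here C(410−1, 8−1) = C(409, 7) = 360757037528316.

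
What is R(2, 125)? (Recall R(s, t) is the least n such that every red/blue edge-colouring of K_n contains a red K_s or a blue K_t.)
R(2, 125) = 125

R(2, k) = k for all k ≥ 2: in a 2-colouring of K_k, either some edge is red (a red K_2) or all edges are blue (a blue K_k). And K_{124} coloured all-blue has no blue K_125, so R(2, 125) > 124. Hence R(2, 125) = 125.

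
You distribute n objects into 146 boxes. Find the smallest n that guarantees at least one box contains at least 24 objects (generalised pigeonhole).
n = (24 − 1)·146 + 1 = 3359

By the generalised pigeonhole principle, to guarantee some box contains ≥ r objects we need more than (r − 1) · k objects total. Threshold: n = (r − 1) · k + 1. With r = 24 and k = 146: n = 23 · 146 + 1 = 3358 + 1 = 3359. For n = 3358 = 23 · 146, we can put exactly 23 objects in every box, avoiding 24 in any single one — so 3359 is tight.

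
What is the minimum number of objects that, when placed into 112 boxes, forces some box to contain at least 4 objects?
n = (4 − 1)·112 + 1 = 337

By the generalised pigeonhole principle, to guarantee some box contains ≥ r objects we need more than (r − 1) · k objects total. Threshold: n = (r − 1) · k + 1. With r = 4 and k = 112: n = 3 · 112 + 1 = 336 + 1 = 337. For n = 336 = 3 · 112, we can put exactly 3 objects in every box, avoiding 4 in any single one — so 337 is tight.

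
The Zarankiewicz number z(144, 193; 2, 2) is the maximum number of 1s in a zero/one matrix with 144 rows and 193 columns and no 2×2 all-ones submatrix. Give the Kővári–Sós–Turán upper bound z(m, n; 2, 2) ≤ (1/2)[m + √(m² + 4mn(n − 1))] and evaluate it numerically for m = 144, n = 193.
z(144, 193; 2, 2) ≤ (1/2)[144 + √(144² + 4·144·193·192)] = (1/2)[144 + √21364992] = 2383.114

Kővári–Sós–Turán: let r_1, ..., r_144 be the row sums and z = Σ r_i the total number of 1s. Each pair of columns can share at most one row with both entries 1 (else a 2×2 all-ones block appears), so Σ_i C(r_i, 2) ≤ C(193, 2) = 18528. By convexity Σ_i C(r_i, 2) ≥ 144·C(z/144, 2) = z(z − 144)/(2·144), giving z² − 144z − 144·193·192 ≤ 0 and hence z ≤ (1/2)[144 + √(20736 + 4·5336064)] = (1/2)[144 + √21364992] ≈ (1/2)(144 + 4622.228) = 2383.114.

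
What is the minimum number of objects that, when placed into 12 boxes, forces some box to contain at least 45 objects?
n = (45 − 1)·12 + 1 = 529

By the generalised pigeonhole principle, to guarantee some box contains ≥ r objects we need more than (r − 1) · k objects total. Threshold: n = (r − 1) · k + 1. With r = 45 and k = 12: n = 44 · 12 + 1 = 528 + 1 = 529. For n = 528 = 44 · 12, we can put exactly 44 objects in every box, avoiding 45 in any single one — so 529 is tight.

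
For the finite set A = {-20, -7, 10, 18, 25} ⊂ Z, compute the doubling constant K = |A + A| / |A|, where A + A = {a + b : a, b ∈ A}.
K = |A + A| / |A| = 15/5 = 3

Enumerate A + A = {a + b : a, b ∈ A}. With |A| = 5, there are |A|^2 = 25 ordered sum pairs; collecting distinct values, A + A = {-40, -27, -14, -10, -2, 3, 5, 11, 18, 20, 28, 35, 36, 43, 50}, so |A + A| = 15. Thus K = 15/5 = 3. For comparison, the minimum possible |A + A| over all 5-element sets is 2·5 − 1 = 9 (so min K = 9/5), attained only by arithmetic progressions.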